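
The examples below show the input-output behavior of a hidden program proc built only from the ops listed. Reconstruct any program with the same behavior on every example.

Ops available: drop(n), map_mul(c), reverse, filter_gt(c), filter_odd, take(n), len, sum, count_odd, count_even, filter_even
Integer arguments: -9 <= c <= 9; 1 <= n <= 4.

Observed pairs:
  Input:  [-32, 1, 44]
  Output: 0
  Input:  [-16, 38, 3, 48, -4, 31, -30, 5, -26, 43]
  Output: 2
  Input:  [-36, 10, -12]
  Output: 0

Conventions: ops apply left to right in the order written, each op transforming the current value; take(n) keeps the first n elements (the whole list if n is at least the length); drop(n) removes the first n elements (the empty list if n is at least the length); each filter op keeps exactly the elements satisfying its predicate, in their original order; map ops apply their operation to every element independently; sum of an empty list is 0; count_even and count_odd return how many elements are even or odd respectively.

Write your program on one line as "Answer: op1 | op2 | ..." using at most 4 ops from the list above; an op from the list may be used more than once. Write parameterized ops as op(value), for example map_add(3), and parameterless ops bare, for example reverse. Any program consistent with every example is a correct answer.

filter_odd | filter_gt(5) | count_odd

Check, running the answer program on each example:
  [-32, 1, 44] -> [1] -> [] -> 0
  [-16, 38, 3, 48, -4, 31, -30, 5, -26, 43] -> [3, 31, 5, 43] -> [31, 43] -> 2
  [-36, 10, -12] -> [] -> [] -> 0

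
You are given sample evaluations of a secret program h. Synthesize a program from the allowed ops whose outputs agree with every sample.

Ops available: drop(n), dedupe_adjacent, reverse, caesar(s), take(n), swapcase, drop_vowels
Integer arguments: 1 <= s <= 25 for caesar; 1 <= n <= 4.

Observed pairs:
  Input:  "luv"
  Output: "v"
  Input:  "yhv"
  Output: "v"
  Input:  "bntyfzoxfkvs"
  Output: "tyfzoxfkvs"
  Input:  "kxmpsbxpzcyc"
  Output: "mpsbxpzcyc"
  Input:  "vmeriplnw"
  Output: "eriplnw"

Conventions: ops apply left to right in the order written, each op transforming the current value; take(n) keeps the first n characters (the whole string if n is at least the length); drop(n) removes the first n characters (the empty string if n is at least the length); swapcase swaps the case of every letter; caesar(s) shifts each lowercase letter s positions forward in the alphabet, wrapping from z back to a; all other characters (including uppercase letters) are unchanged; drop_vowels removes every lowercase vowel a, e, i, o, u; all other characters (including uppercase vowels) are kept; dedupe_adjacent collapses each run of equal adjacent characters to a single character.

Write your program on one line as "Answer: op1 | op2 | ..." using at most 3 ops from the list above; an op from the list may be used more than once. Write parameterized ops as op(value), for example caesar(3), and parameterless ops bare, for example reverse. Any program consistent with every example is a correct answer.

swapcase | drop(2) | swapcase

Check, running the answer program on each example:
  "luv" -> "LUV" -> "V" -> "v"
  "yhv" -> "YHV" -> "V" -> "v"
  "bntyfzoxfkvs" -> "BNTYFZOXFKVS" -> "TYFZOXFKVS" -> "tyfzoxfkvs"
  "kxmpsbxpzcyc" -> "KXMPSBXPZCYC" -> "MPSBXPZCYC" -> "mpsbxpzcyc"
  "vmeriplnw" -> "VMERIPLNW" -> "ERIPLNW" -> "eriplnw"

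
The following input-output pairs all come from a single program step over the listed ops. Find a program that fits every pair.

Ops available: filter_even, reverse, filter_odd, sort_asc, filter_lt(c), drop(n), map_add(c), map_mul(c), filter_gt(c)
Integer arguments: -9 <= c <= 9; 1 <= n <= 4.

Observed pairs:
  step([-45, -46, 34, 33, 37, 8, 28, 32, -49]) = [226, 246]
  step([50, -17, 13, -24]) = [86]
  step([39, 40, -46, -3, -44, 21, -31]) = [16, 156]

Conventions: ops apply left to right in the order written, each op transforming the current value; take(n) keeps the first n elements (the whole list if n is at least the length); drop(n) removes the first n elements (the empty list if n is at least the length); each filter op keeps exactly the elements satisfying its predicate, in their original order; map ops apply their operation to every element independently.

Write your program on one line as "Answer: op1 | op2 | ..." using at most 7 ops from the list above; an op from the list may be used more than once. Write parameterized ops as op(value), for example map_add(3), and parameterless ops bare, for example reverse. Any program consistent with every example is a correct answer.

filter_odd | sort_asc | map_mul(-5) | map_add(1) | filter_gt(4) | reverse

Check, running the answer program on each example:
  [-45, -46, 34, 33, 37, 8, 28, 32, -49] -> [-45, 33, 37, -49] -> [-49, -45, 33, 37] -> [245, 225, -165, -185] -> [246, 226, -164, -184] -> [246, 226] -> [226, 246]
  [50, -17, 13, -24] -> [-17, 13] -> [-17, 13] -> [85, -65] -> [86, -64] -> [86] -> [86]
  [39, 40, -46, -3, -44, 21, -31] -> [39, -3, 21, -31] -> [-31, -3, 21, 39] -> [155, 15, -105, -195] -> [156, 16, -104, -194] -> [156, 16] -> [16, 156]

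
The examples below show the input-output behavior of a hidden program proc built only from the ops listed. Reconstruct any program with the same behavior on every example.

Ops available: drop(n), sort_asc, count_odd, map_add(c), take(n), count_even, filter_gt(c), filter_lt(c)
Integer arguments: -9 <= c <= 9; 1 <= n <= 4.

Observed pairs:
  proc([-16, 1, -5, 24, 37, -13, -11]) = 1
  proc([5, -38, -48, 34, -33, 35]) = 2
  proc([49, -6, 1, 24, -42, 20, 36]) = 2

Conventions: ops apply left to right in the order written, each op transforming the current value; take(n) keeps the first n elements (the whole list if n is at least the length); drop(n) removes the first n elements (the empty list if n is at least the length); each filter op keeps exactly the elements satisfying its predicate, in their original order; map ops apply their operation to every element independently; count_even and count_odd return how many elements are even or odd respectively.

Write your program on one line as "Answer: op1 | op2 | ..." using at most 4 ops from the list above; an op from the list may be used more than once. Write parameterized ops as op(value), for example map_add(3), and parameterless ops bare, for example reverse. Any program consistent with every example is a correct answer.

filter_lt(1) | map_add(-8) | map_add(7) | count_odd

Check, running the answer program on each example:
  [-16, 1, -5, 24, 37, -13, -11] -> [-16, -5, -13, -11] -> [-24, -13, -21, -19] -> [-17, -6, -14, -12] -> 1
  [5, -38, -48, 34, -33, 35] -> [-38, -48, -33] -> [-46, -56, -41] -> [-39, -49, -34] -> 2
  [49, -6, 1, 24, -42, 20, 36] -> [-6, -42] -> [-14, -50] -> [-7, -43] -> 2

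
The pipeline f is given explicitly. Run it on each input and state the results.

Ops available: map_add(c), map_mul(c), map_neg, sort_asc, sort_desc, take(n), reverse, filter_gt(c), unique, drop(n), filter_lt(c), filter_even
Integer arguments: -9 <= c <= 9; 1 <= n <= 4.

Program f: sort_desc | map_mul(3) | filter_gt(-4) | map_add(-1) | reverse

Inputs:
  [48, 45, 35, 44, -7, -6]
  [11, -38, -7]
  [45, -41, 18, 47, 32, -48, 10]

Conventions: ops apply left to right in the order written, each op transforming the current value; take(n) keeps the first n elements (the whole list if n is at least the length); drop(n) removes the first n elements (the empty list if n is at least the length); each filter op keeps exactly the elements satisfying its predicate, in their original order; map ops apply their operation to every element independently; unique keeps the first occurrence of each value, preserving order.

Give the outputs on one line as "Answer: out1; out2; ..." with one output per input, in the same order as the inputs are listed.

[104, 131, 134, 143]; [32]; [29, 53, 95, 134, 140]

Execution, op by op:
  [48, 45, 35, 44, -7, -6] -> [48, 45, 44, 35, -6, -7] -> [144, 135, 132, 105, -18, -21] -> [144, 135, 132, 105] -> [143, 134, 131, 104] -> [104, 131, 134, 143]
  [11, -38, -7] -> [11, -7, -38] -> [33, -21, -114] -> [33] -> [32] -> [32]
  [45, -41, 18, 47, 32, -48, 10] -> [47, 45, 32, 18, 10, -41, -48] -> [141, 135, 96, 54, 30, -123, -144] -> [141, 135, 96, 54, 30] -> [140, 134, 95, 53, 29] -> [29, 53, 95, 134, 140]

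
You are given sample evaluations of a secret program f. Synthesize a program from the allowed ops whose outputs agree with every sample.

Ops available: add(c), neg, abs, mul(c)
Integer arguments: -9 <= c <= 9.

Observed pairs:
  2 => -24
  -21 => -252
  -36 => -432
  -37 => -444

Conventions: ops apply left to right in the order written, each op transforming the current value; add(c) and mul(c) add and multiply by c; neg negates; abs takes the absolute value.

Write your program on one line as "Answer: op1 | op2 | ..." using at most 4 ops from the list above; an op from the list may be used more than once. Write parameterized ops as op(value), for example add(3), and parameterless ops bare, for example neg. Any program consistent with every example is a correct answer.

mul(4) | abs | mul(-3)

Check, running the answer program on each example:
  2 -> 8 -> 8 -> -24
  -21 -> -84 -> 84 -> -252
  -36 -> -144 -> 144 -> -432
  -37 -> -148 -> 148 -> -444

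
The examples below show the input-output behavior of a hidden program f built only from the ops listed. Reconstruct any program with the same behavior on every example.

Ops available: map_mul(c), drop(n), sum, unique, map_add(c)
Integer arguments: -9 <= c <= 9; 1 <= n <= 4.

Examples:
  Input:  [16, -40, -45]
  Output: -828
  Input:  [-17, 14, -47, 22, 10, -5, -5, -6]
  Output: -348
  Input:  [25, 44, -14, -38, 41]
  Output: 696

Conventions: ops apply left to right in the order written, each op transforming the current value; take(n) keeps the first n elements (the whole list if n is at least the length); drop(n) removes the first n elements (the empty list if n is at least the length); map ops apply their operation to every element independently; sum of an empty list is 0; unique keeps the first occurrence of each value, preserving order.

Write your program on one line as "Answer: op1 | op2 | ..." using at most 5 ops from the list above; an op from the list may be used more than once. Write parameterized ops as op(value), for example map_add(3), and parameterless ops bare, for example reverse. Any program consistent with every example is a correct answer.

map_mul(-2) | unique | map_mul(-3) | map_mul(2) | sum

Check, running the answer program on each example:
  [16, -40, -45] -> [-32, 80, 90] -> [-32, 80, 90] -> [96, -240, -270] -> [192, -480, -540] -> -828
  [-17, 14, -47, 22, 10, -5, -5, -6] -> [34, -28, 94, -44, -20, 10, 10, 12] -> [34, -28, 94, -44, -20, 10, 12] -> [-102, 84, -282, 132, 60, -30, -36] -> [-204, 168, -564, 264, 120, -60, -72] -> -348
  [25, 44, -14, -38, 41] -> [-50, -88, 28, 76, -82] -> [-50, -88, 28, 76, -82] -> [150, 264, -84, -228, 246] -> [300, 528, -168, -456, 492] -> 696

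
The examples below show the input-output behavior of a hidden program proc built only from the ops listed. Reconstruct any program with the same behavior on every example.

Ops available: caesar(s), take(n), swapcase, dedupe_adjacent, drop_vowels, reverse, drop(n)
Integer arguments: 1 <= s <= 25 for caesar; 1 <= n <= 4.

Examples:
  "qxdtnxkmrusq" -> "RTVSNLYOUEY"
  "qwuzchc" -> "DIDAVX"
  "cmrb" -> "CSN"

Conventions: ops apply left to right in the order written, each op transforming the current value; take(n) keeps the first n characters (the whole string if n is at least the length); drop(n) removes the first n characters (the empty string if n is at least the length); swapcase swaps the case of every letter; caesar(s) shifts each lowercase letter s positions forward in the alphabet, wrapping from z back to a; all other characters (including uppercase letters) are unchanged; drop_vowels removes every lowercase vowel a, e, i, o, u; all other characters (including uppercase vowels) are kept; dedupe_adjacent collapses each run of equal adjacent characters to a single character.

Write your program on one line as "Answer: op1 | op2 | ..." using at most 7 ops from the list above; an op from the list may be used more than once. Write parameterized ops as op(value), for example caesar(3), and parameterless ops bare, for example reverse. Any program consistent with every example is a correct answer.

caesar(17) | caesar(15) | drop(1) | caesar(21) | swapcase | reverse

Check, running the answer program on each example:
  "qxdtnxkmrusq" -> "houkeobdiljh" -> "wdjztdqsxayw" -> "djztdqsxayw" -> "yeuoylnsvtr" -> "YEUOYLNSVTR" -> "RTVSNLYOUEY"
  "qwuzchc" -> "hnlqtyt" -> "wcafini" -> "cafini" -> "xvadid" -> "XVADID" -> "DIDAVX"
  "cmrb" -> "tdis" -> "isxh" -> "sxh" -> "nsc" -> "NSC" -> "CSN"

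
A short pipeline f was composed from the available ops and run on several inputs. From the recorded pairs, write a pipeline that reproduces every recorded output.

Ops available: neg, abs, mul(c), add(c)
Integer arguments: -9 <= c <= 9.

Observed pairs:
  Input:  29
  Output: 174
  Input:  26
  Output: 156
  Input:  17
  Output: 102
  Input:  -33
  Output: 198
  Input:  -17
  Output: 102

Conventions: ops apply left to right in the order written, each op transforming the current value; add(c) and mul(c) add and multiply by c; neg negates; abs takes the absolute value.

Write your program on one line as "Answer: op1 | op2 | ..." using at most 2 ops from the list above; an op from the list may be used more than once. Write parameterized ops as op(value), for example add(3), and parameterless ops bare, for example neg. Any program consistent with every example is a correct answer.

mul(-6) | abs

Check, running the answer program on each example:
  29 -> -174 -> 174
  26 -> -156 -> 156
  17 -> -102 -> 102
  -33 -> 198 -> 198
  -17 -> 102 -> 102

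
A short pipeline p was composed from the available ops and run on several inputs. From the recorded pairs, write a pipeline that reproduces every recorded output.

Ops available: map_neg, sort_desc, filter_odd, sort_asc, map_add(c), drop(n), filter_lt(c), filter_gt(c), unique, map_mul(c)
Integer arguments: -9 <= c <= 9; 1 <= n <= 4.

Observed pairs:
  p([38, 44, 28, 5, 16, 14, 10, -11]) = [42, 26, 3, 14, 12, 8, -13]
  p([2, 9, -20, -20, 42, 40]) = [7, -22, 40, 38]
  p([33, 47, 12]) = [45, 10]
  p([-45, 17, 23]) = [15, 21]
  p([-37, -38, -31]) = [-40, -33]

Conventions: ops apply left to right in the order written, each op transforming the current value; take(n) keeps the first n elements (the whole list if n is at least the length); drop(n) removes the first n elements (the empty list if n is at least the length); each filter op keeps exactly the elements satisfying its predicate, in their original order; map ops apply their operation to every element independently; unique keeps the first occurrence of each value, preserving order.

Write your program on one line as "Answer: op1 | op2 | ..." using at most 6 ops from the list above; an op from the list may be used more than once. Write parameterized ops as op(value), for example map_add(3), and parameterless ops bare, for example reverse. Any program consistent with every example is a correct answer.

drop(1) | unique | map_add(-5) | map_neg | map_add(-3) | map_neg

Check, running the answer program on each example:
  [38, 44, 28, 5, 16, 14, 10, -11] -> [44, 28, 5, 16, 14, 10, -11] -> [44, 28, 5, 16, 14, 10, -11] -> [39, 23, 0, 11, 9, 5, -16] -> [-39, -23, 0, -11, -9, -5, 16] -> [-42, -26, -3, -14, -12, -8, 13] -> [42, 26, 3, 14, 12, 8, -13]
  [2, 9, -20, -20, 42, 40] -> [9, -20, -20, 42, 40] -> [9, -20, 42, 40] -> [4, -25, 37, 35] -> [-4, 25, -37, -35] -> [-7, 22, -40, -38] -> [7, -22, 40, 38]
  [33, 47, 12] -> [47, 12] -> [47, 12] -> [42, 7] -> [-42, -7] -> [-45, -10] -> [45, 10]
  [-45, 17, 23] -> [17, 23] -> [17, 23] -> [12, 18] -> [-12, -18] -> [-15, -21] -> [15, 21]
  [-37, -38, -31] -> [-38, -31] -> [-38, -31] -> [-43, -36] -> [43, 36] -> [40, 33] -> [-40, -33]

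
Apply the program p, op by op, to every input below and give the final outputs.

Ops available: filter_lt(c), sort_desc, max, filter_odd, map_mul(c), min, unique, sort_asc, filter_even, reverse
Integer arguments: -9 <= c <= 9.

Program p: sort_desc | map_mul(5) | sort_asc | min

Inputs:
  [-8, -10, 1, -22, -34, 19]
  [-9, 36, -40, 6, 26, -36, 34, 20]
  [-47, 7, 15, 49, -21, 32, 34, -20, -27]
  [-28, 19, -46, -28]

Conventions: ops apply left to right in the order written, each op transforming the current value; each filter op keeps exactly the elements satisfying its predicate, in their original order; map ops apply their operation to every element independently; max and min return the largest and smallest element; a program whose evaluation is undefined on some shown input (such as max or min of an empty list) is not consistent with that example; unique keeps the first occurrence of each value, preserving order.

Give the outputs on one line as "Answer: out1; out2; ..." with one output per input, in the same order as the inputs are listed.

Execution, op by op:
  [-8, -10, 1, -22, -34, 19] -> [19, 1, -8, -10, -22, -34] -> [95, 5, -40, -50, -110, -170] -> [-170, -110, -50, -40, 5, 95] -> -170
  [-9, 36, -40, 6, 26, -36, 34, 20] -> [36, 34, 26, 20, 6, -9, -36, -40] -> [180, 170, 130, 100, 30, -45, -180, -200] -> [-200, -180, -45, 30, 100, 130, 170, 180] -> -200
  [-47, 7, 15, 49, -21, 32, 34, -20, -27] -> [49, 34, 32, 15, 7, -20, -21, -27, -47] -> [245, 170, 160, 75, 35, -100, -105, -135, -235] -> [-235, -135, -105, -100, 35, 75, 160, 170, 245] -> -235
  [-28, 19, -46, -28] -> [19, -28, -28, -46] -> [95, -140, -140, -230] -> [-230, -140, -140, 95] -> -230

-170; -200; -235; -230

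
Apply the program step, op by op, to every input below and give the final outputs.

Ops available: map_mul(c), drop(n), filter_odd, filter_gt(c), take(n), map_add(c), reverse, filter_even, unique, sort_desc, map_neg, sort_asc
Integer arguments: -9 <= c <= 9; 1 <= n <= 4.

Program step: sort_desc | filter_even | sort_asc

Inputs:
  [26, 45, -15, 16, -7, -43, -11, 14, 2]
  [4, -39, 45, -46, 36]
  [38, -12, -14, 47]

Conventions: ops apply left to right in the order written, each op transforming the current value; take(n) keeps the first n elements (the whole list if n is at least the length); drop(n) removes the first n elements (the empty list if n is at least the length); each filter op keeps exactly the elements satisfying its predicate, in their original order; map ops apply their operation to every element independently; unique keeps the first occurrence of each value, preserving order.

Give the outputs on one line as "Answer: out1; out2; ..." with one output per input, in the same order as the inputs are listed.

[2, 14, 16, 26]; [-46, 4, 36]; [-14, -12, 38]

Execution, op by op:
  [26, 45, -15, 16, -7, -43, -11, 14, 2] -> [45, 26, 16, 14, 2, -7, -11, -15, -43] -> [26, 16, 14, 2] -> [2, 14, 16, 26]
  [4, -39, 45, -46, 36] -> [45, 36, 4, -39, -46] -> [36, 4, -46] -> [-46, 4, 36]
  [38, -12, -14, 47] -> [47, 38, -12, -14] -> [38, -12, -14] -> [-14, -12, 38]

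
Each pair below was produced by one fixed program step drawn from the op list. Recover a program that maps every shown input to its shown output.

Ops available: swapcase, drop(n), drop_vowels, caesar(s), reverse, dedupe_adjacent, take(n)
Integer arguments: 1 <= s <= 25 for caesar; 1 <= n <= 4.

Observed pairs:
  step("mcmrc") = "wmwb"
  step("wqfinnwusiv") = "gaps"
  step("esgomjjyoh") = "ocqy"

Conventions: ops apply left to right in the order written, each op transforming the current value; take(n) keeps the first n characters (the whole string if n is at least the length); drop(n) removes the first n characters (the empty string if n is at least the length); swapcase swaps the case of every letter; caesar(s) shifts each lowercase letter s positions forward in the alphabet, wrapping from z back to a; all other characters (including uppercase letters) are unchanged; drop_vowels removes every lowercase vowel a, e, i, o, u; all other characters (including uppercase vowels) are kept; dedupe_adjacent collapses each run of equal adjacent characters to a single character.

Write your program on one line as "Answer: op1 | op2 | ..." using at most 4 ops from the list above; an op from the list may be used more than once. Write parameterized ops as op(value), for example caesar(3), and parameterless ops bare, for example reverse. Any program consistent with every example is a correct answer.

caesar(12) | take(4) | caesar(3) | caesar(21)

Check, running the answer program on each example:
  "mcmrc" -> "yoydo" -> "yoyd" -> "brbg" -> "wmwb"
  "wqfinnwusiv" -> "icruzzigeuh" -> "icru" -> "lfux" -> "gaps"
  "esgomjjyoh" -> "qesayvvkat" -> "qesa" -> "thvd" -> "ocqy"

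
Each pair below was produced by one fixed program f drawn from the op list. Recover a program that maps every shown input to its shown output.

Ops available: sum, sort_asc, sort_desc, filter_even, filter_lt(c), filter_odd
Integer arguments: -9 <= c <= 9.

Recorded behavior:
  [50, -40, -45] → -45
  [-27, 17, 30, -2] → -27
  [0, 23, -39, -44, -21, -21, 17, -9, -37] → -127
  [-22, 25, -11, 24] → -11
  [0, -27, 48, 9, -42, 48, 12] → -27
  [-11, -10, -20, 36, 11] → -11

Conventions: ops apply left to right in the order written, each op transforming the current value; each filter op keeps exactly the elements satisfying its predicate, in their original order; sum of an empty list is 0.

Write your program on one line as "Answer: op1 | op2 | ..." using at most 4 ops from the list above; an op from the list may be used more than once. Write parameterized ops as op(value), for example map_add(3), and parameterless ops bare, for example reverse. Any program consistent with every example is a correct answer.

filter_odd | filter_lt(1) | sum

Check, running the answer program on each example:
  [50, -40, -45] -> [-45] -> [-45] -> -45
  [-27, 17, 30, -2] -> [-27, 17] -> [-27] -> -27
  [0, 23, -39, -44, -21, -21, 17, -9, -37] -> [23, -39, -21, -21, 17, -9, -37] -> [-39, -21, -21, -9, -37] -> -127
  [-22, 25, -11, 24] -> [25, -11] -> [-11] -> -11
  [0, -27, 48, 9, -42, 48, 12] -> [-27, 9] -> [-27] -> -27
  [-11, -10, -20, 36, 11] -> [-11, 11] -> [-11] -> -11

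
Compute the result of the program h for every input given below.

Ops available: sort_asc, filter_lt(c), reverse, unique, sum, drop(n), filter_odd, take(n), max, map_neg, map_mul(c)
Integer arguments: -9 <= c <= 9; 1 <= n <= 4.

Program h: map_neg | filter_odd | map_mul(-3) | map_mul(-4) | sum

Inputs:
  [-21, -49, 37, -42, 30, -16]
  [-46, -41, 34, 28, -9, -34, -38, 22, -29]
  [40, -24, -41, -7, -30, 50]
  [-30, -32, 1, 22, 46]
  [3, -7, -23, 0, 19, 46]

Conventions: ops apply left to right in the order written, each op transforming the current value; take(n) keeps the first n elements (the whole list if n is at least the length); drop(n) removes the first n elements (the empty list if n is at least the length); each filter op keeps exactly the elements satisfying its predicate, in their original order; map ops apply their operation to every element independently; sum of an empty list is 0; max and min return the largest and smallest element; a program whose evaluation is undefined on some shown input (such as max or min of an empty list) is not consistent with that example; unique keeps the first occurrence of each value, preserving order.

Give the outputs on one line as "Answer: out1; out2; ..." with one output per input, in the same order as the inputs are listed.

Execution, op by op:
  [-21, -49, 37, -42, 30, -16] -> [21, 49, -37, 42, -30, 16] -> [21, 49, -37] -> [-63, -147, 111] -> [252, 588, -444] -> 396
  [-46, -41, 34, 28, -9, -34, -38, 22, -29] -> [46, 41, -34, -28, 9, 34, 38, -22, 29] -> [41, 9, 29] -> [-123, -27, -87] -> [492, 108, 348] -> 948
  [40, -24, -41, -7, -30, 50] -> [-40, 24, 41, 7, 30, -50] -> [41, 7] -> [-123, -21] -> [492, 84] -> 576
  [-30, -32, 1, 22, 46] -> [30, 32, -1, -22, -46] -> [-1] -> [3] -> [-12] -> -12
  [3, -7, -23, 0, 19, 46] -> [-3, 7, 23, 0, -19, -46] -> [-3, 7, 23, -19] -> [9, -21, -69, 57] -> [-36, 84, 276, -228] -> 96

396; 948; 576; -12; 96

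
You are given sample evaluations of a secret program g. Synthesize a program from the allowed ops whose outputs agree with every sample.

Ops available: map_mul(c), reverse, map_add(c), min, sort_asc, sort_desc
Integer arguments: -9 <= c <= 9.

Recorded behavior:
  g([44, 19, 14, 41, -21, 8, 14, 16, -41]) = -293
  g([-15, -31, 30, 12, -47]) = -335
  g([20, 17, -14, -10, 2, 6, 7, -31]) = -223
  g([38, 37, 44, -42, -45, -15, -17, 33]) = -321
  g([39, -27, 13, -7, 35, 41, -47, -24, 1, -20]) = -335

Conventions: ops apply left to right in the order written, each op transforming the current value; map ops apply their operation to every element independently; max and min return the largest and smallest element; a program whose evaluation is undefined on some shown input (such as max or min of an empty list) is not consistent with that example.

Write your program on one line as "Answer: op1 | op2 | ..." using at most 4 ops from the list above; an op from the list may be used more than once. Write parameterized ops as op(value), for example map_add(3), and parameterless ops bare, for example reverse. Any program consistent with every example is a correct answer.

map_mul(7) | sort_desc | map_add(-6) | min

Check, running the answer program on each example:
  [44, 19, 14, 41, -21, 8, 14, 16, -41] -> [308, 133, 98, 287, -147, 56, 98, 112, -287] -> [308, 287, 133, 112, 98, 98, 56, -147, -287] -> [302, 281, 127, 106, 92, 92, 50, -153, -293] -> -293
  [-15, -31, 30, 12, -47] -> [-105, -217, 210, 84, -329] -> [210, 84, -105, -217, -329] -> [204, 78, -111, -223, -335] -> -335
  [20, 17, -14, -10, 2, 6, 7, -31] -> [140, 119, -98, -70, 14, 42, 49, -217] -> [140, 119, 49, 42, 14, -70, -98, -217] -> [134, 113, 43, 36, 8, -76, -104, -223] -> -223
  [38, 37, 44, -42, -45, -15, -17, 33] -> [266, 259, 308, -294, -315, -105, -119, 231] -> [308, 266, 259, 231, -105, -119, -294, -315] -> [302, 260, 253, 225, -111, -125, -300, -321] -> -321
  [39, -27, 13, -7, 35, 41, -47, -24, 1, -20] -> [273, -189, 91, -49, 245, 287, -329, -168, 7, -140] -> [287, 273, 245, 91, 7, -49, -140, -168, -189, -329] -> [281, 267, 239, 85, 1, -55, -146, -174, -195, -335] -> -335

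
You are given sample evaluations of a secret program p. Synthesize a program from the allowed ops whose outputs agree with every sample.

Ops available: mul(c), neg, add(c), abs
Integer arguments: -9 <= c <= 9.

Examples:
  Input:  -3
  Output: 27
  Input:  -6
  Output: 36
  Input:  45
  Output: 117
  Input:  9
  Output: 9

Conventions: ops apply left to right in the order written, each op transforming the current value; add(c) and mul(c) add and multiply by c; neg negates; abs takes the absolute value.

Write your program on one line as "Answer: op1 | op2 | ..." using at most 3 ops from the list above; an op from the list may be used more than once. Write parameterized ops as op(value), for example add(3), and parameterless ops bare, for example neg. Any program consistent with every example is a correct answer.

add(-6) | mul(-3) | abs

Check, running the answer program on each example:
  -3 -> -9 -> 27 -> 27
  -6 -> -12 -> 36 -> 36
  45 -> 39 -> -117 -> 117
  9 -> 3 -> -9 -> 9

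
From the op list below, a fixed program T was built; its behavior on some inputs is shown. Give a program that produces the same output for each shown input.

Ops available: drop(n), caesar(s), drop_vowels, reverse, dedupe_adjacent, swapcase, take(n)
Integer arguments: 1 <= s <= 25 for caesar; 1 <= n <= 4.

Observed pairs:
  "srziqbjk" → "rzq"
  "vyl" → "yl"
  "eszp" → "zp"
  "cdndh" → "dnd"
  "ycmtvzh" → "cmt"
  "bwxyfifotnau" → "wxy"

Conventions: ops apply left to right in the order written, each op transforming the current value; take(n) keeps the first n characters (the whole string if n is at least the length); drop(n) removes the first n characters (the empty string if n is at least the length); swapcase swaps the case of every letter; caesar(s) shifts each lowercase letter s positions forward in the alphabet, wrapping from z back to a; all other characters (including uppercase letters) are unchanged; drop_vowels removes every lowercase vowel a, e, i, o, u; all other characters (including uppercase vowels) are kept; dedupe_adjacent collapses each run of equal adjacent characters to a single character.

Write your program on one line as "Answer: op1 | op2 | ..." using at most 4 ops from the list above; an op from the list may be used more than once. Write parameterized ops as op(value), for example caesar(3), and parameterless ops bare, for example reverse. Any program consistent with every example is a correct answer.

drop_vowels | drop(1) | take(3)

Check, running the answer program on each example:
  "srziqbjk" -> "srzqbjk" -> "rzqbjk" -> "rzq"
  "vyl" -> "vyl" -> "yl" -> "yl"
  "eszp" -> "szp" -> "zp" -> "zp"
  "cdndh" -> "cdndh" -> "dndh" -> "dnd"
  "ycmtvzh" -> "ycmtvzh" -> "cmtvzh" -> "cmt"
  "bwxyfifotnau" -> "bwxyfftn" -> "wxyfftn" -> "wxy"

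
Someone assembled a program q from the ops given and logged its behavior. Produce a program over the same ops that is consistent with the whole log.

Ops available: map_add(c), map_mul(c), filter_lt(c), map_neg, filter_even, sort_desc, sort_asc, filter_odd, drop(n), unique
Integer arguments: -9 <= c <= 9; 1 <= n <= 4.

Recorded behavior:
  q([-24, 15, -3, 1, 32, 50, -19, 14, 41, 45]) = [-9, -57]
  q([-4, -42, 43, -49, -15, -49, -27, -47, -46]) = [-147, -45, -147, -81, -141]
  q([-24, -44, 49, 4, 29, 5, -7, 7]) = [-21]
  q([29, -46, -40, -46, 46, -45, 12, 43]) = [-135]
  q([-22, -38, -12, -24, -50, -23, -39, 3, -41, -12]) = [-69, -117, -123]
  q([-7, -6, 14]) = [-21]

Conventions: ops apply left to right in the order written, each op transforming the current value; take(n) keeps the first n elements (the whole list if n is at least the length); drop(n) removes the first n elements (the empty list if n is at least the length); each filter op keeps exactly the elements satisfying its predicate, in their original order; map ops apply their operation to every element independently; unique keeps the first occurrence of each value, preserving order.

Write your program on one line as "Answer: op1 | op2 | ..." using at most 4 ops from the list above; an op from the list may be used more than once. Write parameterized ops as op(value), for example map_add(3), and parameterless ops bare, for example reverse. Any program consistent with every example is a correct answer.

filter_odd | map_mul(3) | filter_lt(-2)

Check, running the answer program on each example:
  [-24, 15, -3, 1, 32, 50, -19, 14, 41, 45] -> [15, -3, 1, -19, 41, 45] -> [45, -9, 3, -57, 123, 135] -> [-9, -57]
  [-4, -42, 43, -49, -15, -49, -27, -47, -46] -> [43, -49, -15, -49, -27, -47] -> [129, -147, -45, -147, -81, -141] -> [-147, -45, -147, -81, -141]
  [-24, -44, 49, 4, 29, 5, -7, 7] -> [49, 29, 5, -7, 7] -> [147, 87, 15, -21, 21] -> [-21]
  [29, -46, -40, -46, 46, -45, 12, 43] -> [29, -45, 43] -> [87, -135, 129] -> [-135]
  [-22, -38, -12, -24, -50, -23, -39, 3, -41, -12] -> [-23, -39, 3, -41] -> [-69, -117, 9, -123] -> [-69, -117, -123]
  [-7, -6, 14] -> [-7] -> [-21] -> [-21]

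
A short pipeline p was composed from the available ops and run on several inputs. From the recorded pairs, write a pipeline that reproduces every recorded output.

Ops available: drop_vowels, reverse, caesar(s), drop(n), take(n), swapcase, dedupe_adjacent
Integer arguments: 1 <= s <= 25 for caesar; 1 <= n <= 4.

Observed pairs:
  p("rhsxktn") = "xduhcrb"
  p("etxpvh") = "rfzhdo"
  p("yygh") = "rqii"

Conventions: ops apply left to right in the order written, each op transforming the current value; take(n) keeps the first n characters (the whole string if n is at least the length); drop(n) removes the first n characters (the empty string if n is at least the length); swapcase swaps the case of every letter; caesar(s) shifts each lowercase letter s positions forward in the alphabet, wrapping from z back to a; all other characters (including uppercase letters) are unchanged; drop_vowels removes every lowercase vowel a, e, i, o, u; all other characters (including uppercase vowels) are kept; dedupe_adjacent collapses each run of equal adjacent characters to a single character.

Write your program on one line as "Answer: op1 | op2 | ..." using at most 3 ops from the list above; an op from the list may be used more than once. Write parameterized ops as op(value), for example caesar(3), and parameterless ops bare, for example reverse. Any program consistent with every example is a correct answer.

caesar(10) | reverse

Check, running the answer program on each example:
  "rhsxktn" -> "brchudx" -> "xduhcrb"
  "etxpvh" -> "odhzfr" -> "rfzhdo"
  "yygh" -> "iiqr" -> "rqii"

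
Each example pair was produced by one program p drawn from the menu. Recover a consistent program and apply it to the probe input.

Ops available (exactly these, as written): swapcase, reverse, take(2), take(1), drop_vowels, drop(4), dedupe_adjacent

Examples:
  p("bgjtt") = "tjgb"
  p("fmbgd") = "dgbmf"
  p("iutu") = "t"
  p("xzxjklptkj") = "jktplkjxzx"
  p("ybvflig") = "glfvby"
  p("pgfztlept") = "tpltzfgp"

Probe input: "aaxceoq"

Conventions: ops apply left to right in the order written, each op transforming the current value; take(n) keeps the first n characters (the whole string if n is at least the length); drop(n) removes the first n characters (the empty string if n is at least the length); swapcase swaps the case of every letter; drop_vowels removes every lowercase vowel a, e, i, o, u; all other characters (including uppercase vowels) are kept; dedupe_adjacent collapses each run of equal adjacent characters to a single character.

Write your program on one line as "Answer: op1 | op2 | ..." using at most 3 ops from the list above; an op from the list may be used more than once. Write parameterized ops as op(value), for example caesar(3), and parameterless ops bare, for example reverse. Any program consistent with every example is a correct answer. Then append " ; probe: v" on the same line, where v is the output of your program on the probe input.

reverse | drop_vowels | dedupe_adjacent ; probe: "qcx"

Check, running the answer program on each example:
  "bgjtt" -> "ttjgb" -> "ttjgb" -> "tjgb"
  "fmbgd" -> "dgbmf" -> "dgbmf" -> "dgbmf"
  "iutu" -> "utui" -> "t" -> "t"
  "xzxjklptkj" -> "jktplkjxzx" -> "jktplkjxzx" -> "jktplkjxzx"
  "ybvflig" -> "gilfvby" -> "glfvby" -> "glfvby"
  "pgfztlept" -> "tpeltzfgp" -> "tpltzfgp" -> "tpltzfgp"
  probe: "aaxceoq" -> "qoecxaa" -> "qcx" -> "qcx"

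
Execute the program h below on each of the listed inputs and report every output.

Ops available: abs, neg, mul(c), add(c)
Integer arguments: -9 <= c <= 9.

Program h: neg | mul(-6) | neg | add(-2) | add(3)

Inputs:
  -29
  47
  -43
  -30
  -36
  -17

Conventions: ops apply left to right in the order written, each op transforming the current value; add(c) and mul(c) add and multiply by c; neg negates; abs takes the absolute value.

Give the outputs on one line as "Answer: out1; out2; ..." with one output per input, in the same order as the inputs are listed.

Execution, op by op:
  -29 -> 29 -> -174 -> 174 -> 172 -> 175
  47 -> -47 -> 282 -> -282 -> -284 -> -281
  -43 -> 43 -> -258 -> 258 -> 256 -> 259
  -30 -> 30 -> -180 -> 180 -> 178 -> 181
  -36 -> 36 -> -216 -> 216 -> 214 -> 217
  -17 -> 17 -> -102 -> 102 -> 100 -> 103

175; -281; 259; 181; 217; 103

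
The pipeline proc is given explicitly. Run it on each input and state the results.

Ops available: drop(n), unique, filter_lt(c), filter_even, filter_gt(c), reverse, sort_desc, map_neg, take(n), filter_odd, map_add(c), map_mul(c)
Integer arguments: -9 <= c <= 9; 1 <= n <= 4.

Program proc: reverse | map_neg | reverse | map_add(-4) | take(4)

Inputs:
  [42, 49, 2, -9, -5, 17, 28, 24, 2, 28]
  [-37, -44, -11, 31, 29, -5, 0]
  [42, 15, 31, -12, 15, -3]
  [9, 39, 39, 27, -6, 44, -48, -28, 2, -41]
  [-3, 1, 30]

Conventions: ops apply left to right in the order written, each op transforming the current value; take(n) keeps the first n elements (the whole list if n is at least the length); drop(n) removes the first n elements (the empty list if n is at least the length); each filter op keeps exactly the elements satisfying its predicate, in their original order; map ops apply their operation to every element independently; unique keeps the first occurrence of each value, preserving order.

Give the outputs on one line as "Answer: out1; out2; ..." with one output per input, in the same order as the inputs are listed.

[-46, -53, -6, 5]; [33, 40, 7, -35]; [-46, -19, -35, 8]; [-13, -43, -43, -31]; [-1, -5, -34]

Execution, op by op:
  [42, 49, 2, -9, -5, 17, 28, 24, 2, 28] -> [28, 2, 24, 28, 17, -5, -9, 2, 49, 42] -> [-28, -2, -24, -28, -17, 5, 9, -2, -49, -42] -> [-42, -49, -2, 9, 5, -17, -28, -24, -2, -28] -> [-46, -53, -6, 5, 1, -21, -32, -28, -6, -32] -> [-46, -53, -6, 5]
  [-37, -44, -11, 31, 29, -5, 0] -> [0, -5, 29, 31, -11, -44, -37] -> [0, 5, -29, -31, 11, 44, 37] -> [37, 44, 11, -31, -29, 5, 0] -> [33, 40, 7, -35, -33, 1, -4] -> [33, 40, 7, -35]
  [42, 15, 31, -12, 15, -3] -> [-3, 15, -12, 31, 15, 42] -> [3, -15, 12, -31, -15, -42] -> [-42, -15, -31, 12, -15, 3] -> [-46, -19, -35, 8, -19, -1] -> [-46, -19, -35, 8]
  [9, 39, 39, 27, -6, 44, -48, -28, 2, -41] -> [-41, 2, -28, -48, 44, -6, 27, 39, 39, 9] -> [41, -2, 28, 48, -44, 6, -27, -39, -39, -9] -> [-9, -39, -39, -27, 6, -44, 48, 28, -2, 41] -> [-13, -43, -43, -31, 2, -48, 44, 24, -6, 37] -> [-13, -43, -43, -31]
  [-3, 1, 30] -> [30, 1, -3] -> [-30, -1, 3] -> [3, -1, -30] -> [-1, -5, -34] -> [-1, -5, -34]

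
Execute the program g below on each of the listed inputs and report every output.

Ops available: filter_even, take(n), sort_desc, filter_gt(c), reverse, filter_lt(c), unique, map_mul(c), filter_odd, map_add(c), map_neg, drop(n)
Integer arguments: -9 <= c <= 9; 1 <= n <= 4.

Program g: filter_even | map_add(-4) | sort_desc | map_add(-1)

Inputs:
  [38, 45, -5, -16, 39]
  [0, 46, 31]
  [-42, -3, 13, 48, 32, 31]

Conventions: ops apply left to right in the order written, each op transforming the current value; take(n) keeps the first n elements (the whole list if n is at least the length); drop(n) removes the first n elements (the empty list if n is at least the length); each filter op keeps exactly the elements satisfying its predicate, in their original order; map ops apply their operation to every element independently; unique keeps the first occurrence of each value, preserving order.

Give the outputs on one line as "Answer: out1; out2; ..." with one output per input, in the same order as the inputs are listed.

[33, -21]; [41, -5]; [43, 27, -47]

Execution, op by op:
  [38, 45, -5, -16, 39] -> [38, -16] -> [34, -20] -> [34, -20] -> [33, -21]
  [0, 46, 31] -> [0, 46] -> [-4, 42] -> [42, -4] -> [41, -5]
  [-42, -3, 13, 48, 32, 31] -> [-42, 48, 32] -> [-46, 44, 28] -> [44, 28, -46] -> [43, 27, -47]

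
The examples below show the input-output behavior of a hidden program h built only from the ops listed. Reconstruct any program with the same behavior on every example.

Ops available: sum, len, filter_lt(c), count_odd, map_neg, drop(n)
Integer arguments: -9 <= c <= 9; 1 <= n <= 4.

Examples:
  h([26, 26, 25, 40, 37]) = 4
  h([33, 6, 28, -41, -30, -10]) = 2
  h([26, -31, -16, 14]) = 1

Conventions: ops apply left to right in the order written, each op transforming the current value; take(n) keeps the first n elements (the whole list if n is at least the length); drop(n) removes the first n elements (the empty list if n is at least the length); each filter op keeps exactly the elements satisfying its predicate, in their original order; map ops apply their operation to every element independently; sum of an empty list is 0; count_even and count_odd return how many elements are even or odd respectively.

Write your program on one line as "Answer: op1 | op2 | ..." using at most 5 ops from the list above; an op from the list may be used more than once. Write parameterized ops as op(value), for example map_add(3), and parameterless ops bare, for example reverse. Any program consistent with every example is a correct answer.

map_neg | drop(1) | filter_lt(-3) | map_neg | len

Check, running the answer program on each example:
  [26, 26, 25, 40, 37] -> [-26, -26, -25, -40, -37] -> [-26, -25, -40, -37] -> [-26, -25, -40, -37] -> [26, 25, 40, 37] -> 4
  [33, 6, 28, -41, -30, -10] -> [-33, -6, -28, 41, 30, 10] -> [-6, -28, 41, 30, 10] -> [-6, -28] -> [6, 28] -> 2
  [26, -31, -16, 14] -> [-26, 31, 16, -14] -> [31, 16, -14] -> [-14] -> [14] -> 1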